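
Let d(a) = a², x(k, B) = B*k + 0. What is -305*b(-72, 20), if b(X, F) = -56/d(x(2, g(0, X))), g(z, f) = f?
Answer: 2135/2592 ≈ 0.82369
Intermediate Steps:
x(k, B) = B*k
b(X, F) = -14/X² (b(X, F) = -56*1/(4*X²) = -14/X²)
-305*b(-72, 20) = -(-4270)/(-72)² = -(-4270)/5184 = -305*(-7/2592) = 2135/2592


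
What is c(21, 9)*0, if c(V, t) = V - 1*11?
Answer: 0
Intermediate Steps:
c(V, t) = -11 + V (c(V, t) = V - 11 = -11 + V)
c(21, 9)*0 = (-11 + 21)*0 = 10*0 = 0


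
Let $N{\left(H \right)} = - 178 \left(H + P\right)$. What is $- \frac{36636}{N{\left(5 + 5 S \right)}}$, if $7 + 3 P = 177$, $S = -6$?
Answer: $\frac{54954}{8455} \approx 6.4996$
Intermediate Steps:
$P = \frac{170}{3}$ ($P = - \frac{7}{3} + \frac{1}{3} \cdot 177 = - \frac{7}{3} + 59 = \frac{170}{3} \approx 56.667$)
$N{\left(H \right)} = - \frac{30260}{3} - 178 H$ ($N{\left(H \right)} = - 178 \left(H + \frac{170}{3}\right) = - 178 \left(\frac{170}{3} + H\right) = - \frac{30260}{3} - 178 H$)
$- \frac{36636}{N{\left(5 + 5 S \right)}} = - \frac{36636}{- \frac{30260}{3} - 178 \left(5 + 5 \left(-6\right)\right)} = - \frac{36636}{- \frac{30260}{3} - 178 \left(5 - 30\right)} = - \frac{36636}{- \frac{30260}{3} - -4450} = - \frac{36636}{- \frac{30260}{3} + 4450} = - \frac{36636}{- \frac{16910}{3}} = \left(-36636\right) \left(- \frac{3}{16910}\right) = \frac{54954}{8455}$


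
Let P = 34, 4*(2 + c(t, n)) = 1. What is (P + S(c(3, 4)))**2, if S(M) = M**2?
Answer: 351649/256 ≈ 1373.6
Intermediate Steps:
c(t, n) = -7/4 (c(t, n) = -2 + (1/4)*1 = -2 + 1/4 = -7/4)
(P + S(c(3, 4)))**2 = (34 + (-7/4)**2)**2 = (34 + 49/16)**2 = (593/16)**2 = 351649/256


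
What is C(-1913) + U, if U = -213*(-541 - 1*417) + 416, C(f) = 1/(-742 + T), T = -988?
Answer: 353733099/1730 ≈ 2.0447e+5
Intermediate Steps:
C(f) = -1/1730 (C(f) = 1/(-742 - 988) = 1/(-1730) = -1/1730)
U = 204470 (U = -213*(-541 - 417) + 416 = -213*(-958) + 416 = 204054 + 416 = 204470)
C(-1913) + U = -1/1730 + 204470 = 353733099/1730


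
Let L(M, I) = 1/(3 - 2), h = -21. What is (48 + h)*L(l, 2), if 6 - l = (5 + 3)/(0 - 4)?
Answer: 27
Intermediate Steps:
l = 8 (l = 6 - (5 + 3)/(0 - 4) = 6 - 8/(-4) = 6 - 8*(-1)/4 = 6 - 1*(-2) = 6 + 2 = 8)
L(M, I) = 1 (L(M, I) = 1/1 = 1)
(48 + h)*L(l, 2) = (48 - 21)*1 = 27*1 = 27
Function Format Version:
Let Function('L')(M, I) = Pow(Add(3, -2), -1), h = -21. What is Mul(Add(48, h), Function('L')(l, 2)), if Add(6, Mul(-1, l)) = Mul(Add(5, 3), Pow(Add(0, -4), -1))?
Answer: 27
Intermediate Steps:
l = 8 (l = Add(6, Mul(-1, Mul(Add(5, 3), Pow(Add(0, -4), -1)))) = Add(6, Mul(-1, Mul(8, Pow(-4, -1)))) = Add(6, Mul(-1, Mul(8, Rational(-1, 4)))) = Add(6, Mul(-1, -2)) = Add(6, 2) = 8)
Function('L')(M, I) = 1 (Function('L')(M, I) = Pow(1, -1) = 1)
Mul(Add(48, h), Function('L')(l, 2)) = Mul(Add(48, -21), 1) = Mul(27, 1) = 27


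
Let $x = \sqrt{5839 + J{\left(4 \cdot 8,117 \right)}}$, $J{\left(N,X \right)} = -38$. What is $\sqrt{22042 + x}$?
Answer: $\sqrt{22042 + \sqrt{5801}} \approx 148.72$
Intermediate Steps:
$x = \sqrt{5801}$ ($x = \sqrt{5839 - 38} = \sqrt{5801} \approx 76.164$)
$\sqrt{22042 + x} = \sqrt{22042 + \sqrt{5801}}$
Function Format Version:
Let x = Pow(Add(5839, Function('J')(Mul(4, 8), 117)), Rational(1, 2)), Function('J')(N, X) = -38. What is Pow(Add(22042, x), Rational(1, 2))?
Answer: Pow(Add(22042, Pow(5801, Rational(1, 2))), Rational(1, 2)) ≈ 148.72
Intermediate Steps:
x = Pow(5801, Rational(1, 2)) (x = Pow(Add(5839, -38), Rational(1, 2)) = Pow(5801, Rational(1, 2)) ≈ 76.164)
Pow(Add(22042, x), Rational(1, 2)) = Pow(Add(22042, Pow(5801, Rational(1, 2))), Rational(1, 2))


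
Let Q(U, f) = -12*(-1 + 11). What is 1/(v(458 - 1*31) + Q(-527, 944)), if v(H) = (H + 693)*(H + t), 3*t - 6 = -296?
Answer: 3/1109560 ≈ 2.7038e-6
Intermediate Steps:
t = -290/3 (t = 2 + (⅓)*(-296) = 2 - 296/3 = -290/3 ≈ -96.667)
Q(U, f) = -120 (Q(U, f) = -12*10 = -120)
v(H) = (693 + H)*(-290/3 + H) (v(H) = (H + 693)*(H - 290/3) = (693 + H)*(-290/3 + H))
1/(v(458 - 1*31) + Q(-527, 944)) = 1/((-66990 + (458 - 1*31)² + 1789*(458 - 1*31)/3) - 120) = 1/((-66990 + (458 - 31)² + 1789*(458 - 31)/3) - 120) = 1/((-66990 + 427² + (1789/3)*427) - 120) = 1/((-66990 + 182329 + 763903/3) - 120) = 1/(1109920/3 - 120) = 1/(1109560/3) = 3/1109560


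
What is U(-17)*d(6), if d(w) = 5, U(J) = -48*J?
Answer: 4080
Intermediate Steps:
U(-17)*d(6) = -48*(-17)*5 = 816*5 = 4080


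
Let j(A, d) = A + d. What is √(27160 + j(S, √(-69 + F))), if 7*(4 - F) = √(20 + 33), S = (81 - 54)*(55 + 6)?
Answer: √(1411543 + 7*I*√7*√(455 + √53))/7 ≈ 169.73 + 0.02394*I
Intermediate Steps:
S = 1647 (S = 27*61 = 1647)
F = 4 - √53/7 (F = 4 - √(20 + 33)/7 = 4 - √53/7 ≈ 2.9600)
√(27160 + j(S, √(-69 + F))) = √(27160 + (1647 + √(-69 + (4 - √53/7)))) = √(27160 + (1647 + √(-65 - √53/7))) = √(28807 + √(-65 - √53/7))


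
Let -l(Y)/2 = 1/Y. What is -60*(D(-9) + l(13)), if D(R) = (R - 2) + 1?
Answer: 7920/13 ≈ 609.23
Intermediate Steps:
D(R) = -1 + R (D(R) = (-2 + R) + 1 = -1 + R)
l(Y) = -2/Y
-60*(D(-9) + l(13)) = -60*((-1 - 9) - 2/13) = -60*(-10 - 2*1/13) = -60*(-10 - 2/13) = -60*(-132/13) = 7920/13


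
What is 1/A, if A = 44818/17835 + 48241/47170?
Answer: 168255390/594888659 ≈ 0.28284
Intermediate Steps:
A = 594888659/168255390 (A = 44818*(1/17835) + 48241*(1/47170) = 44818/17835 + 48241/47170 = 594888659/168255390 ≈ 3.5356)
1/A = 1/(594888659/168255390) = 168255390/594888659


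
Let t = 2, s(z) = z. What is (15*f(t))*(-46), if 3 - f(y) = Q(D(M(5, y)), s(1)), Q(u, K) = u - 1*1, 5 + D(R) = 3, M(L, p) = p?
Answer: -4140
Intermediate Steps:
D(R) = -2 (D(R) = -5 + 3 = -2)
Q(u, K) = -1 + u (Q(u, K) = u - 1 = -1 + u)
f(y) = 6 (f(y) = 3 - (-1 - 2) = 3 - 1*(-3) = 3 + 3 = 6)
(15*f(t))*(-46) = (15*6)*(-46) = 90*(-46) = -4140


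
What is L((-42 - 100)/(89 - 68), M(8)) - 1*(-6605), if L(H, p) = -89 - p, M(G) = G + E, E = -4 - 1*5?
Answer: 6517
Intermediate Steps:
E = -9 (E = -4 - 5 = -9)
M(G) = -9 + G (M(G) = G - 9 = -9 + G)
L((-42 - 100)/(89 - 68), M(8)) - 1*(-6605) = (-89 - (-9 + 8)) - 1*(-6605) = (-89 - 1*(-1)) + 6605 = (-89 + 1) + 6605 = -88 + 6605 = 6517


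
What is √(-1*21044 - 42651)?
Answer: I*√63695 ≈ 252.38*I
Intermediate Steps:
√(-1*21044 - 42651) = √(-21044 - 42651) = √(-63695) = I*√63695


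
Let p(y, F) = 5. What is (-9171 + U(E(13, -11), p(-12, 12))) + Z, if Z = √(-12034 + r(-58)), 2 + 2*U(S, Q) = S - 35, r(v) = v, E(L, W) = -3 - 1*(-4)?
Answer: -9189 + 2*I*√3023 ≈ -9189.0 + 109.96*I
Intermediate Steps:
E(L, W) = 1 (E(L, W) = -3 + 4 = 1)
U(S, Q) = -37/2 + S/2 (U(S, Q) = -1 + (S - 35)/2 = -1 + (-35 + S)/2 = -1 + (-35/2 + S/2) = -37/2 + S/2)
Z = 2*I*√3023 (Z = √(-12034 - 58) = √(-12092) = 2*I*√3023 ≈ 109.96*I)
(-9171 + U(E(13, -11), p(-12, 12))) + Z = (-9171 + (-37/2 + (½)*1)) + 2*I*√3023 = (-9171 + (-37/2 + ½)) + 2*I*√3023 = (-9171 - 18) + 2*I*√3023 = -9189 + 2*I*√3023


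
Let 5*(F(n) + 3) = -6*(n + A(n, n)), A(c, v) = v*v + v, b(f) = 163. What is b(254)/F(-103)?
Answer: -815/62433 ≈ -0.013054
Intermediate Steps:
A(c, v) = v + v² (A(c, v) = v² + v = v + v²)
F(n) = -3 - 6*n/5 - 6*n*(1 + n)/5 (F(n) = -3 + (-6*(n + n*(1 + n)))/5 = -3 + (-6*n - 6*n*(1 + n))/5 = -3 + (-6*n/5 - 6*n*(1 + n)/5) = -3 - 6*n/5 - 6*n*(1 + n)/5)
b(254)/F(-103) = 163/(-3 - 12/5*(-103) - 6/5*(-103)²) = 163/(-3 + 1236/5 - 6/5*10609) = 163/(-3 + 1236/5 - 63654/5) = 163/(-62433/5) = 163*(-5/62433) = -815/62433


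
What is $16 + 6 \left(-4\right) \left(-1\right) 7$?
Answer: $184$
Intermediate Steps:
$16 + 6 \left(-4\right) \left(-1\right) 7 = 16 + \left(-24\right) \left(-1\right) 7 = 16 + 24 \cdot 7 = 16 + 168 = 184$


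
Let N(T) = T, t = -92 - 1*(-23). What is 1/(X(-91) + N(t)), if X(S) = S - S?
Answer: -1/69 ≈ -0.014493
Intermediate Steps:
X(S) = 0
t = -69 (t = -92 + 23 = -69)
1/(X(-91) + N(t)) = 1/(0 - 69) = 1/(-69) = -1/69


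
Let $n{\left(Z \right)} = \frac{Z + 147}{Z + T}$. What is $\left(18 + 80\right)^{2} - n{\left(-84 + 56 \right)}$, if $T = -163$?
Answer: $\frac{1834483}{191} \approx 9604.6$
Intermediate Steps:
$n{\left(Z \right)} = \frac{147 + Z}{-163 + Z}$ ($n{\left(Z \right)} = \frac{Z + 147}{Z - 163} = \frac{147 + Z}{-163 + Z}$)
$\left(18 + 80\right)^{2} - n{\left(-84 + 56 \right)} = \left(18 + 80\right)^{2} - \frac{147 + \left(-84 + 56\right)}{-163 + \left(-84 + 56\right)} = 98^{2} - \frac{147 - 28}{-163 - 28} = 9604 - \frac{1}{-191} \cdot 119 = 9604 - \left(- \frac{1}{191}\right) 119 = 9604 - - \frac{119}{191} = 9604 + \frac{119}{191} = \frac{1834483}{191}$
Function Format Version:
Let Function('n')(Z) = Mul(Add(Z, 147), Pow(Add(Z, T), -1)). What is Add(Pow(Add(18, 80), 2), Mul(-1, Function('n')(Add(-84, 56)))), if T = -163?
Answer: Rational(1834483, 191) ≈ 9604.6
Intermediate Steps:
Function('n')(Z) = Mul(Pow(Add(-163, Z), -1), Add(147, Z)) (Function('n')(Z) = Mul(Add(Z, 147), Pow(Add(Z, -163), -1)) = Mul(Add(147, Z), Pow(Add(-163, Z), -1)) = Mul(Pow(Add(-163, Z), -1), Add(147, Z)))
Add(Pow(Add(18, 80), 2), Mul(-1, Function('n')(Add(-84, 56)))) = Add(Pow(Add(18, 80), 2), Mul(-1, Mul(Pow(Add(-163, Add(-84, 56)), -1), Add(147, Add(-84, 56))))) = Add(Pow(98, 2), Mul(-1, Mul(Pow(Add(-163, -28), -1), Add(147, -28)))) = Add(9604, Mul(-1, Mul(Pow(-191, -1), 119))) = Add(9604, Mul(-1, Mul(Rational(-1, 191), 119))) = Add(9604, Mul(-1, Rational(-119, 191))) = Add(9604, Rational(119, 191)) = Rational(1834483, 191)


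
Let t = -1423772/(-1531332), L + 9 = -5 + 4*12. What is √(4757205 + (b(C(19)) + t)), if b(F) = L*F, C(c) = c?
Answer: √77479560053534562/127611 ≈ 2181.3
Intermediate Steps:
L = 34 (L = -9 + (-5 + 4*12) = -9 + (-5 + 48) = -9 + 43 = 34)
t = 355943/382833 (t = -1423772*(-1/1531332) = 355943/382833 ≈ 0.92976)
b(F) = 34*F
√(4757205 + (b(C(19)) + t)) = √(4757205 + (34*19 + 355943/382833)) = √(4757205 + (646 + 355943/382833)) = √(4757205 + 247666061/382833) = √(1821462727826/382833) = √77479560053534562/127611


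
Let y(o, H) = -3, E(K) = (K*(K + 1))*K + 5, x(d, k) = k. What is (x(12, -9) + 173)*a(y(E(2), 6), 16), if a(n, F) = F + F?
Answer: 5248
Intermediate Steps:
E(K) = 5 + K²*(1 + K) (E(K) = (K*(1 + K))*K + 5 = K²*(1 + K) + 5 = 5 + K²*(1 + K))
a(n, F) = 2*F
(x(12, -9) + 173)*a(y(E(2), 6), 16) = (-9 + 173)*(2*16) = 164*32 = 5248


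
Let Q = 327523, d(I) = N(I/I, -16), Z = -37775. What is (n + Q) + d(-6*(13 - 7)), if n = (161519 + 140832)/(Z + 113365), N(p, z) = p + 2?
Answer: 24757992691/75590 ≈ 3.2753e+5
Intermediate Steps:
N(p, z) = 2 + p
d(I) = 3 (d(I) = 2 + I/I = 2 + 1 = 3)
n = 302351/75590 (n = (161519 + 140832)/(-37775 + 113365) = 302351/75590 ≈ 3.9999)
(n + Q) + d(-6*(13 - 7)) = (302351/75590 + 327523) + 3 = 24757765921/75590 + 3 = 24757992691/75590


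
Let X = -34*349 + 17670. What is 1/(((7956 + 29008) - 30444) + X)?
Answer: 1/12324 ≈ 8.1143e-5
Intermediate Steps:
X = 5804 (X = -11866 + 17670 = 5804)
1/(((7956 + 29008) - 30444) + X) = 1/(((7956 + 29008) - 30444) + 5804) = 1/((36964 - 30444) + 5804) = 1/(6520 + 5804) = 1/12324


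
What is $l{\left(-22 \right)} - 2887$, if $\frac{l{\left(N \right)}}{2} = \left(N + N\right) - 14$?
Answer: $-3003$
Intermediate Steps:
$l{\left(N \right)} = -28 + 4 N$ ($l{\left(N \right)} = 2 \left(\left(N + N\right) - 14\right) = 2 \left(2 N - 14\right) = 2 \left(-14 + 2 N\right) = -28 + 4 N$)
$l{\left(-22 \right)} - 2887 = \left(-28 + 4 \left(-22\right)\right) - 2887 = \left(-28 - 88\right) - 2887 = -116 - 2887 = -3003$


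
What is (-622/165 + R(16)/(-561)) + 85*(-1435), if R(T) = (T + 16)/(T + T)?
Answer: -342150454/2805 ≈ -1.2198e+5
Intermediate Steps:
R(T) = (16 + T)/(2*T) (R(T) = (16 + T)/((2*T)) = (16 + T)*(1/(2*T)) = (16 + T)/(2*T))
(-622/165 + R(16)/(-561)) + 85*(-1435) = (-622/165 + ((1/2)*(16 + 16)/16)/(-561)) + 85*(-1435) = (-622*1/165 + ((1/2)*(1/16)*32)*(-1/561)) - 121975 = (-622/165 + 1*(-1/561)) - 121975 = (-622/165 - 1/561) - 121975 = -10579/2805 - 121975 = -342150454/2805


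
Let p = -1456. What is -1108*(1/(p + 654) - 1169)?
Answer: 519396606/401 ≈ 1.2953e+6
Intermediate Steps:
-1108*(1/(p + 654) - 1169) = -1108*(1/(-1456 + 654) - 1169) = -1108*(1/(-802) - 1169) = -1108*(-1/802 - 1169) = -1108*(-937539/802) = 519396606/401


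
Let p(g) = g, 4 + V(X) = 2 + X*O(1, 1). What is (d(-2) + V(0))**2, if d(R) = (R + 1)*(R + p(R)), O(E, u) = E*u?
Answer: 4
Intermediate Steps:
V(X) = -2 + X (V(X) = -4 + (2 + X*(1*1)) = -4 + (2 + X*1) = -4 + (2 + X) = -2 + X)
d(R) = 2*R*(1 + R) (d(R) = (R + 1)*(R + R) = (1 + R)*(2*R) = 2*R*(1 + R))
(d(-2) + V(0))**2 = (2*(-2)*(1 - 2) + (-2 + 0))**2 = (2*(-2)*(-1) - 2)**2 = (4 - 2)**2 = 2**2 = 4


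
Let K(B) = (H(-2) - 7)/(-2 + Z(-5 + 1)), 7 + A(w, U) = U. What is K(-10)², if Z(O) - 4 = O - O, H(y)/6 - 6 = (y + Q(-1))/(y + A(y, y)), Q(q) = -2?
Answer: 117649/484 ≈ 243.08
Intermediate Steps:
A(w, U) = -7 + U
H(y) = 36 + 6*(-2 + y)/(-7 + 2*y) (H(y) = 36 + 6*((y - 2)/(y + (-7 + y))) = 36 + 6*((-2 + y)/(-7 + 2*y)) = 36 + 6*(-2 + y)/(-7 + 2*y))
Z(O) = 4 (Z(O) = 4 + (O - O) = 4 + 0 = 4)
K(B) = 343/22 (K(B) = (6*(-44 + 13*(-2))/(-7 + 2*(-2)) - 7)/(-2 + 4) = (6*(-44 - 26)/(-7 - 4) - 7)/2 = (6*(-70)/(-11) - 7)*(½) = (6*(-1/11)*(-70) - 7)*(½) = (420/11 - 7)*(½) = (343/11)*(½) = 343/22)
K(-10)² = (343/22)² = 117649/484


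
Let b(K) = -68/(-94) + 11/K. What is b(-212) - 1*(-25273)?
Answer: 251826863/9964 ≈ 25274.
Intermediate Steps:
b(K) = 34/47 + 11/K (b(K) = -68*(-1/94) + 11/K = 34/47 + 11/K)
b(-212) - 1*(-25273) = (34/47 + 11/(-212)) - 1*(-25273) = (34/47 + 11*(-1/212)) + 25273 = (34/47 - 11/212) + 25273 = 6691/9964 + 25273 = 251826863/9964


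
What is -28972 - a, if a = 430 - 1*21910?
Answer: -7492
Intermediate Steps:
a = -21480 (a = 430 - 21910 = -21480)
-28972 - a = -28972 - 1*(-21480) = -28972 + 21480 = -7492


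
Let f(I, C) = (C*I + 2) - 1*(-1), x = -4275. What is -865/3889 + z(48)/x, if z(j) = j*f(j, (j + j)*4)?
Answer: -76555471/369455 ≈ -207.21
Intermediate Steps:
f(I, C) = 3 + C*I (f(I, C) = (2 + C*I) + 1 = 3 + C*I)
z(j) = j*(3 + 8*j²) (z(j) = j*(3 + ((j + j)*4)*j) = j*(3 + ((2*j)*4)*j) = j*(3 + (8*j)*j) = j*(3 + 8*j²))
-865/3889 + z(48)/x = -865/3889 + (48*(3 + 8*48²))/(-4275) = -865*1/3889 + (48*(3 + 8*2304))*(-1/4275) = -865/3889 + (48*(3 + 18432))*(-1/4275) = -865/3889 + (48*18435)*(-1/4275) = -865/3889 + 884880*(-1/4275) = -865/3889 - 19664/95 = -76555471/369455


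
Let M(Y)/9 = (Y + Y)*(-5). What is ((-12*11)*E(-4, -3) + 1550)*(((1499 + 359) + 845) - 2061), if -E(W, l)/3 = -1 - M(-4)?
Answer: -90782652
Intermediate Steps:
M(Y) = -90*Y (M(Y) = 9*((Y + Y)*(-5)) = 9*((2*Y)*(-5)) = 9*(-10*Y) = -90*Y)
E(W, l) = 1083 (E(W, l) = -3*(-1 - (-90)*(-4)) = -3*(-1 - 1*360) = -3*(-1 - 360) = -3*(-361) = 1083)
((-12*11)*E(-4, -3) + 1550)*(((1499 + 359) + 845) - 2061) = (-12*11*1083 + 1550)*(((1499 + 359) + 845) - 2061) = (-132*1083 + 1550)*((1858 + 845) - 2061) = (-142956 + 1550)*(2703 - 2061) = -141406*642 = -90782652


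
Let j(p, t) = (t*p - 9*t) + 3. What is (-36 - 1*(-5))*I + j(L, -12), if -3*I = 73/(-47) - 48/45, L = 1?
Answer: 152128/2115 ≈ 71.928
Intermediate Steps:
j(p, t) = 3 - 9*t + p*t (j(p, t) = (p*t - 9*t) + 3 = (-9*t + p*t) + 3 = 3 - 9*t + p*t)
I = 1847/2115 (I = -(73/(-47) - 48/45)/3 = -(73*(-1/47) - 48*1/45)/3 = -(-73/47 - 16/15)/3 = -⅓*(-1847/705) = 1847/2115 ≈ 0.87329)
(-36 - 1*(-5))*I + j(L, -12) = (-36 - 1*(-5))*(1847/2115) + (3 - 9*(-12) + 1*(-12)) = (-36 + 5)*(1847/2115) + (3 + 108 - 12) = -31*1847/2115 + 99 = -57257/2115 + 99 = 152128/2115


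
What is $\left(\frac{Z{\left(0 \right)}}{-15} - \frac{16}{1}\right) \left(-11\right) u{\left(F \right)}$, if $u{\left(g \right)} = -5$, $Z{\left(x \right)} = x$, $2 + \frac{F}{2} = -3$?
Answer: $-880$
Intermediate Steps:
$F = -10$ ($F = -4 + 2 \left(-3\right) = -4 - 6 = -10$)
$\left(\frac{Z{\left(0 \right)}}{-15} - \frac{16}{1}\right) \left(-11\right) u{\left(F \right)} = \left(\frac{0}{-15} - \frac{16}{1}\right) \left(-11\right) \left(-5\right) = \left(0 \left(- \frac{1}{15}\right) - 16\right) \left(-11\right) \left(-5\right) = \left(0 - 16\right) \left(-11\right) \left(-5\right) = \left(-16\right) \left(-11\right) \left(-5\right) = 176 \left(-5\right) = -880$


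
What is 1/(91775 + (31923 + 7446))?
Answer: 1/131144 ≈ 7.6252e-6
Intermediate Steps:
1/(91775 + (31923 + 7446)) = 1/(91775 + 39369) = 1/131144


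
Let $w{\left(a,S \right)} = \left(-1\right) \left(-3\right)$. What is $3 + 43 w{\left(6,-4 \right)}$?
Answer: $132$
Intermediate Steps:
$w{\left(a,S \right)} = 3$
$3 + 43 w{\left(6,-4 \right)} = 3 + 43 \cdot 3 = 3 + 129 = 132$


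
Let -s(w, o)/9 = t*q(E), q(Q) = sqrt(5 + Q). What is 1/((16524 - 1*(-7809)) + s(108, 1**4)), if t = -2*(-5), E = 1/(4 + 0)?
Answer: 8111/197350788 + 5*sqrt(21)/65783596 ≈ 4.1448e-5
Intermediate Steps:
E = 1/4 ≈ 0.25000
t = 10
s(w, o) = -45*sqrt(21) (s(w, o) = -90*sqrt(5 + 1/4) = -90*sqrt(21/4) = -90*sqrt(21)/2 = -45*sqrt(21))
1/((16524 - 1*(-7809)) + s(108, 1**4)) = 1/((16524 - 1*(-7809)) - 45*sqrt(21)) = 1/((16524 + 7809) - 45*sqrt(21)) = 1/(24333 - 45*sqrt(21))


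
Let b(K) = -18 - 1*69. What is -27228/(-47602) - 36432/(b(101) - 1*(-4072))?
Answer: -812866242/94846985 ≈ -8.5703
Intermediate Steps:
b(K) = -87 (b(K) = -18 - 69 = -87)
-27228/(-47602) - 36432/(b(101) - 1*(-4072)) = -27228/(-47602) - 36432/(-87 - 1*(-4072)) = -27228*(-1/47602) - 36432/(-87 + 4072) = 13614/23801 - 36432/3985 = -812866242/94846985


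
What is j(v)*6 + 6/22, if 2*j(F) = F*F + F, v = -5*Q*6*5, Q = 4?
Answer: 11860203/11 ≈ 1.0782e+6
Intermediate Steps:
v = -600 (v = -20*6*5 = -5*24*5 = -120*5 = -600)
j(F) = F/2 + F²/2 (j(F) = (F*F + F)/2 = (F² + F)/2 = (F + F²)/2 = F/2 + F²/2)
j(v)*6 + 6/22 = ((½)*(-600)*(1 - 600))*6 + 6/22 = ((½)*(-600)*(-599))*6 + 6*(1/22) = 179700*6 + 3/11 = 1078200 + 3/11 = 11860203/11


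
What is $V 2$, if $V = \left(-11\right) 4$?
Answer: $-88$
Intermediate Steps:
$V = -44$
$V 2 = \left(-44\right) 2 = -88$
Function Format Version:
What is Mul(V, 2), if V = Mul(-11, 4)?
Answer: -88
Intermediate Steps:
V = -44
Mul(V, 2) = Mul(-44, 2) = -88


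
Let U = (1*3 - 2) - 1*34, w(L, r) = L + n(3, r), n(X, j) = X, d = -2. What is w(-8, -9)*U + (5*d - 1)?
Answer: 154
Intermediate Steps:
w(L, r) = 3 + L (w(L, r) = L + 3 = 3 + L)
U = -33 (U = (3 - 2) - 34 = 1 - 34 = -33)
w(-8, -9)*U + (5*d - 1) = (3 - 8)*(-33) + (5*(-2) - 1) = -5*(-33) + (-10 - 1) = 165 - 11 = 154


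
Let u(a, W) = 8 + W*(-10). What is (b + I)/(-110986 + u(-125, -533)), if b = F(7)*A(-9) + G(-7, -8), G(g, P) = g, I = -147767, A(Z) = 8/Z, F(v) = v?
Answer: 665011/475416 ≈ 1.3988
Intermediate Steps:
u(a, W) = 8 - 10*W
b = -119/9 (b = 7*(8/(-9)) - 7 = 7*(8*(-⅑)) - 7 = 7*(-8/9) - 7 = -56/9 - 7 = -119/9 ≈ -13.222)
(b + I)/(-110986 + u(-125, -533)) = (-119/9 - 147767)/(-110986 + (8 - 10*(-533))) = -1330022/(9*(-110986 + (8 + 5330))) = -1330022/(9*(-110986 + 5338)) = -1330022/9/(-105648) = -1330022/9*(-1/105648) = 665011/475416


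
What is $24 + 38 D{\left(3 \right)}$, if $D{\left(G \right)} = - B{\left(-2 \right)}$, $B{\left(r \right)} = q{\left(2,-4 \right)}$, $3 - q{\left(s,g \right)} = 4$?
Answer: $62$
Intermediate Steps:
$q{\left(s,g \right)} = -1$ ($q{\left(s,g \right)} = 3 - 4 = -1$)
$B{\left(r \right)} = -1$
$D{\left(G \right)} = 1$ ($D{\left(G \right)} = \left(-1\right) \left(-1\right) = 1$)
$24 + 38 D{\left(3 \right)} = 24 + 38 \cdot 1 = 24 + 38 = 62$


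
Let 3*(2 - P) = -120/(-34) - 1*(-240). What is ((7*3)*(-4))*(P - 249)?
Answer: 468636/17 ≈ 27567.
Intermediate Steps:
P = -1346/17 (P = 2 - (-120/(-34) - 1*(-240))/3 = 2 - (-120*(-1/34) + 240)/3 = 2 - (60/17 + 240)/3 = 2 - 1/3*4140/17 = 2 - 1380/17 = -1346/17 ≈ -79.177)
((7*3)*(-4))*(P - 249) = ((7*3)*(-4))*(-1346/17 - 249) = (21*(-4))*(-5579/17) = -84*(-5579/17) = 468636/17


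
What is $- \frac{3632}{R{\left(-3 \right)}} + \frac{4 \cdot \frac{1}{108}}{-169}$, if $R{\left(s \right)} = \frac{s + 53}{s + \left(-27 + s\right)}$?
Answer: $\frac{273451439}{114075} \approx 2397.1$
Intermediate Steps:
$R{\left(s \right)} = \frac{53 + s}{-27 + 2 s}$
$- \frac{3632}{R{\left(-3 \right)}} + \frac{4 \cdot \frac{1}{108}}{-169} = - \frac{3632}{\frac{1}{-27 + 2 \left(-3\right)} \left(53 - 3\right)} + \frac{4 \cdot \frac{1}{108}}{-169} = - \frac{3632}{\frac{1}{-27 - 6} \cdot 50} + 4 \cdot \frac{1}{108} \left(- \frac{1}{169}\right) = - \frac{3632}{\frac{1}{-33} \cdot 50} + \frac{1}{27} \left(- \frac{1}{169}\right) = - \frac{3632}{\left(- \frac{1}{33}\right) 50} - \frac{1}{4563} = - \frac{3632}{- \frac{50}{33}} - \frac{1}{4563} = \left(-3632\right) \left(- \frac{33}{50}\right) - \frac{1}{4563} = \frac{59928}{25} - \frac{1}{4563} = \frac{273451439}{114075}$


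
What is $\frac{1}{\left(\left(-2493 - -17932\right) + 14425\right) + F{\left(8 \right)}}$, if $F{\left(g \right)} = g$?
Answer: $\frac{1}{29872} \approx 3.3476 \cdot 10^{-5}$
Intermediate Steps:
$\frac{1}{\left(\left(-2493 - -17932\right) + 14425\right) + F{\left(8 \right)}} = \frac{1}{\left(\left(-2493 - -17932\right) + 14425\right) + 8} = \frac{1}{\left(\left(-2493 + 17932\right) + 14425\right) + 8} = \frac{1}{\left(15439 + 14425\right) + 8} = \frac{1}{29864 + 8} = \frac{1}{29872}$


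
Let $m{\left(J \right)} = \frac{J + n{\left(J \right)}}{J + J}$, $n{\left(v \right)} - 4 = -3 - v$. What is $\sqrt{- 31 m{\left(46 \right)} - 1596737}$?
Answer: $\frac{i \sqrt{3378696205}}{46} \approx 1263.6 i$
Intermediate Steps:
$n{\left(v \right)} = 1 - v$ ($n{\left(v \right)} = 4 - \left(3 + v\right) = 1 - v$)
$m{\left(J \right)} = \frac{1}{2 J}$ ($m{\left(J \right)} = \frac{J - \left(-1 + J\right)}{J + J} = 1 \frac{1}{2 J} = \frac{1}{2 J}$)
$\sqrt{- 31 m{\left(46 \right)} - 1596737} = \sqrt{- 31 \frac{1}{2 \cdot 46} - 1596737} = \sqrt{- 31 \cdot \frac{1}{2} \cdot \frac{1}{46} - 1596737} = \sqrt{\left(-31\right) \frac{1}{92} - 1596737} = \sqrt{- \frac{31}{92} - 1596737} = \sqrt{- \frac{146899835}{92}} = \frac{i \sqrt{3378696205}}{46}$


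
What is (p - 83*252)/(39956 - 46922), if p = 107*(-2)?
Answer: 10565/3483 ≈ 3.0333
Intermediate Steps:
p = -214
(p - 83*252)/(39956 - 46922) = (-214 - 83*252)/(39956 - 46922) = (-214 - 20916)/(-6966) = -21130*(-1/6966) = 10565/3483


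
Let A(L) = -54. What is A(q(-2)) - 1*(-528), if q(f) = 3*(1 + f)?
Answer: 474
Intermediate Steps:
q(f) = 3 + 3*f
A(q(-2)) - 1*(-528) = -54 - 1*(-528) = -54 + 528 = 474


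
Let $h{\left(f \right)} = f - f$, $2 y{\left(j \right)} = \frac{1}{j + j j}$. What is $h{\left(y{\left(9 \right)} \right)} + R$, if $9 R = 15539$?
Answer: $\frac{15539}{9} \approx 1726.6$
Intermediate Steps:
$R = \frac{15539}{9}$ ($R = \frac{1}{9} \cdot 15539 = \frac{15539}{9} \approx 1726.6$)
$y{\left(j \right)} = \frac{1}{2 \left(j + j^{2}\right)}$ ($y{\left(j \right)} = \frac{1}{2 \left(j + j j\right)} = \frac{1}{2 \left(j + j^{2}\right)}$)
$h{\left(f \right)} = 0$
$h{\left(y{\left(9 \right)} \right)} + R = 0 + \frac{15539}{9} = \frac{15539}{9}$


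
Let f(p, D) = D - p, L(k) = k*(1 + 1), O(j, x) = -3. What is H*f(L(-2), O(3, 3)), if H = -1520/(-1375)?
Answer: 304/275 ≈ 1.1055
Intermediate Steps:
L(k) = 2*k (L(k) = k*2 = 2*k)
H = 304/275 (H = -1520*(-1/1375) = 304/275 ≈ 1.1055)
H*f(L(-2), O(3, 3)) = 304*(-3 - 2*(-2))/275 = 304*(-3 - 1*(-4))/275 = 304*(-3 + 4)/275 = (304/275)*1 = 304/275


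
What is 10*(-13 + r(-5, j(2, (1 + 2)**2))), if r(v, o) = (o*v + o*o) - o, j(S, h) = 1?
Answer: -180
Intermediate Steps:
r(v, o) = o**2 - o + o*v (r(v, o) = (o*v + o**2) - o = (o**2 + o*v) - o = o**2 - o + o*v)
10*(-13 + r(-5, j(2, (1 + 2)**2))) = 10*(-13 + 1*(-1 + 1 - 5)) = 10*(-13 + 1*(-5)) = 10*(-13 - 5) = 10*(-18) = -180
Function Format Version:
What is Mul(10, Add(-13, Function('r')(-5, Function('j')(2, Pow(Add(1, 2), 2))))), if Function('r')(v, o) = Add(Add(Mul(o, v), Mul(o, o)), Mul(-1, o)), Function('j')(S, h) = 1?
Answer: -180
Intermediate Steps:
Function('r')(v, o) = Add(Pow(o, 2), Mul(-1, o), Mul(o, v)) (Function('r')(v, o) = Add(Add(Mul(o, v), Pow(o, 2)), Mul(-1, o)) = Add(Add(Pow(o, 2), Mul(o, v)), Mul(-1, o)) = Add(Pow(o, 2), Mul(-1, o), Mul(o, v)))
Mul(10, Add(-13, Function('r')(-5, Function('j')(2, Pow(Add(1, 2), 2))))) = Mul(10, Add(-13, Mul(1, Add(-1, 1, -5)))) = Mul(10, Add(-13, Mul(1, -5))) = Mul(10, Add(-13, -5)) = Mul(10, -18) = -180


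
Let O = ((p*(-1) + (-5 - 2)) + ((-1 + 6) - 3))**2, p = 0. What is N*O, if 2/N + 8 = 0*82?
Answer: -25/4 ≈ -6.2500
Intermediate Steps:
O = 25 (O = ((0*(-1) + (-5 - 2)) + ((-1 + 6) - 3))**2 = ((0 - 7) + (5 - 3))**2 = (-7 + 2)**2 = (-5)**2 = 25)
N = -1/4 (N = 2/(-8 + 0*82) = 2/(-8 + 0) = 2/(-8) = 2*(-1/8) = -1/4 ≈ -0.25000)
N*O = -1/4*25 = -25/4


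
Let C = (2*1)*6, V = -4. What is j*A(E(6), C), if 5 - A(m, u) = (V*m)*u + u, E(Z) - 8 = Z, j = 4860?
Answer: 3231900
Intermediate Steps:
C = 12 (C = 2*6 = 12)
E(Z) = 8 + Z
A(m, u) = 5 - u + 4*m*u (A(m, u) = 5 - ((-4*m)*u + u) = 5 - (-4*m*u + u) = 5 - (u - 4*m*u) = 5 + (-u + 4*m*u) = 5 - u + 4*m*u)
j*A(E(6), C) = 4860*(5 - 1*12 + 4*(8 + 6)*12) = 4860*(5 - 12 + 4*14*12) = 4860*(5 - 12 + 672) = 4860*665 = 3231900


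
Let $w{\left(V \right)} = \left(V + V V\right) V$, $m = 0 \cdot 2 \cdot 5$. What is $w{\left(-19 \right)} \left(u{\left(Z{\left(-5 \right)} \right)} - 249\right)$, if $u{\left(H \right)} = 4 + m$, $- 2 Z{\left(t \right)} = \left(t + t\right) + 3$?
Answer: $1592010$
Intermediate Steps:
$m = 0$ ($m = 0 \cdot 5 = 0$)
$Z{\left(t \right)} = - \frac{3}{2} - t$ ($Z{\left(t \right)} = - \frac{\left(t + t\right) + 3}{2} = - \frac{2 t + 3}{2} = - \frac{3 + 2 t}{2} = - \frac{3}{2} - t$)
$u{\left(H \right)} = 4$ ($u{\left(H \right)} = 4 + 0 = 4$)
$w{\left(V \right)} = V \left(V + V^{2}\right)$ ($w{\left(V \right)} = \left(V + V^{2}\right) V = V \left(V + V^{2}\right)$)
$w{\left(-19 \right)} \left(u{\left(Z{\left(-5 \right)} \right)} - 249\right) = \left(-19\right)^{2} \left(1 - 19\right) \left(4 - 249\right) = 361 \left(-18\right) \left(-245\right) = \left(-6498\right) \left(-245\right) = 1592010$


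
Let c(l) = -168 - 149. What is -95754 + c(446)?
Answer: -96071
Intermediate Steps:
c(l) = -317
-95754 + c(446) = -95754 - 317 = -96071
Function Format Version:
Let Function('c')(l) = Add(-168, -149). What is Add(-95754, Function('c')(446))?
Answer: -96071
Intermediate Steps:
Function('c')(l) = -317
Add(-95754, Function('c')(446)) = Add(-95754, -317) = -96071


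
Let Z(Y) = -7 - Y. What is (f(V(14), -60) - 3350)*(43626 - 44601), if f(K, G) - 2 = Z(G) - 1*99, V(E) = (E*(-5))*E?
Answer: 3309150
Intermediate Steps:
V(E) = -5*E² (V(E) = (-5*E)*E = -5*E²)
f(K, G) = -104 - G (f(K, G) = 2 + ((-7 - G) - 1*99) = 2 + ((-7 - G) - 99) = 2 + (-106 - G) = -104 - G)
(f(V(14), -60) - 3350)*(43626 - 44601) = ((-104 - 1*(-60)) - 3350)*(43626 - 44601) = ((-104 + 60) - 3350)*(-975) = (-44 - 3350)*(-975) = -3394*(-975) = 3309150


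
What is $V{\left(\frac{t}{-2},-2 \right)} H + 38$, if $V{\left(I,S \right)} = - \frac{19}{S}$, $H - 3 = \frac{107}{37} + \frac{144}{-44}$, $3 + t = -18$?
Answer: $\frac{25593}{407} \approx 62.882$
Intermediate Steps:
$t = -21$ ($t = -3 - 18 = -21$)
$H = \frac{1066}{407}$ ($H = 3 + \left(\frac{107}{37} + \frac{144}{-44}\right) = 3 + \left(107 \cdot \frac{1}{37} + 144 \left(- \frac{1}{44}\right)\right) = 3 + \left(\frac{107}{37} - \frac{36}{11}\right) = 3 - \frac{155}{407} = \frac{1066}{407} \approx 2.6192$)
$V{\left(\frac{t}{-2},-2 \right)} H + 38 = - \frac{19}{-2} \cdot \frac{1066}{407} + 38 = \left(-19\right) \left(- \frac{1}{2}\right) \frac{1066}{407} + 38 = \frac{19}{2} \cdot \frac{1066}{407} + 38 = \frac{10127}{407} + 38 = \frac{25593}{407}$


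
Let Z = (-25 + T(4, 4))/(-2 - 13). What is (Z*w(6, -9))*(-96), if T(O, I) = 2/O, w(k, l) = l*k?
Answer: 42336/5 ≈ 8467.2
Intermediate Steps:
w(k, l) = k*l
Z = 49/30 (Z = (-25 + 2/4)/(-2 - 13) = (-25 + 2*(¼))/(-15) = (-25 + ½)*(-1/15) = -49/2*(-1/15) = 49/30 ≈ 1.6333)
(Z*w(6, -9))*(-96) = (49*(6*(-9))/30)*(-96) = ((49/30)*(-54))*(-96) = -441/5*(-96) = 42336/5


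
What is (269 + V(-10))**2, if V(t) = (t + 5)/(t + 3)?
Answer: 3564544/49 ≈ 72746.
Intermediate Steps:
V(t) = (5 + t)/(3 + t)
(269 + V(-10))**2 = (269 + (5 - 10)/(3 - 10))**2 = (269 - 5/(-7))**2 = (269 - 1/7*(-5))**2 = (269 + 5/7)**2 = (1888/7)**2 = 3564544/49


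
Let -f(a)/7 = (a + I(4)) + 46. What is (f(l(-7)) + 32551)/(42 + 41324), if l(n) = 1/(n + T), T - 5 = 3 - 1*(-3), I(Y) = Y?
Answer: 3481/4472 ≈ 0.77840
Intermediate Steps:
T = 11 (T = 5 + (3 - 1*(-3)) = 5 + (3 + 3) = 5 + 6 = 11)
l(n) = 1/(11 + n) (l(n) = 1/(n + 11) = 1/(11 + n))
f(a) = -350 - 7*a (f(a) = -7*((a + 4) + 46) = -7*((4 + a) + 46) = -7*(50 + a) = -350 - 7*a)
(f(l(-7)) + 32551)/(42 + 41324) = ((-350 - 7/(11 - 7)) + 32551)/(42 + 41324) = ((-350 - 7/4) + 32551)/41366 = ((-350 - 7*1/4) + 32551)*(1/41366) = ((-350 - 7/4) + 32551)*(1/41366) = (-1407/4 + 32551)*(1/41366) = (128797/4)*(1/41366) = 3481/4472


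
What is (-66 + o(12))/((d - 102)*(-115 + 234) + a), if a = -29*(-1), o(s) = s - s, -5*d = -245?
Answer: 33/3139 ≈ 0.010513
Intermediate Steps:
d = 49 (d = -⅕*(-245) = 49)
o(s) = 0
a = 29
(-66 + o(12))/((d - 102)*(-115 + 234) + a) = (-66 + 0)/((49 - 102)*(-115 + 234) + 29) = -66/(-53*119 + 29) = -66/(-6307 + 29) = -66/(-6278) = -66*(-1/6278) = 33/3139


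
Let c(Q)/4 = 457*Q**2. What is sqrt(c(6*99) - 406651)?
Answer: sqrt(644577557) ≈ 25389.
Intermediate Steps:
c(Q) = 1828*Q**2 (c(Q) = 4*(457*Q**2) = 1828*Q**2)
sqrt(c(6*99) - 406651) = sqrt(1828*(6*99)**2 - 406651) = sqrt(1828*594**2 - 406651) = sqrt(1828*352836 - 406651) = sqrt(644984208 - 406651) = sqrt(644577557)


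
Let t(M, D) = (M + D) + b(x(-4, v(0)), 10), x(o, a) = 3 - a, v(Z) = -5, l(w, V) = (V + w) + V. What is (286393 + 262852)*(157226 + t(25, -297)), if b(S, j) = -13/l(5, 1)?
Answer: 603436257925/7 ≈ 8.6205e+10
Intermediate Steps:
l(w, V) = w + 2*V
b(S, j) = -13/7 (b(S, j) = -13/(5 + 2*1) = -13/(5 + 2) = -13/7)
t(M, D) = -13/7 + D + M (t(M, D) = (M + D) - 13/7 = (D + M) - 13/7 = -13/7 + D + M)
(286393 + 262852)*(157226 + t(25, -297)) = (286393 + 262852)*(157226 + (-13/7 - 297 + 25)) = 549245*(157226 - 1917/7) = 549245*(1098665/7) = 603436257925/7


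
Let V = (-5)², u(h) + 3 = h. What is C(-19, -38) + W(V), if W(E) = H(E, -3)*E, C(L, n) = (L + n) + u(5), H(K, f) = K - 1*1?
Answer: 545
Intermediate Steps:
H(K, f) = -1 + K (H(K, f) = K - 1 = -1 + K)
u(h) = -3 + h
C(L, n) = 2 + L + n (C(L, n) = (L + n) + (-3 + 5) = (L + n) + 2 = 2 + L + n)
V = 25
W(E) = E*(-1 + E) (W(E) = (-1 + E)*E = E*(-1 + E))
C(-19, -38) + W(V) = (2 - 19 - 38) + 25*(-1 + 25) = -55 + 25*24 = -55 + 600 = 545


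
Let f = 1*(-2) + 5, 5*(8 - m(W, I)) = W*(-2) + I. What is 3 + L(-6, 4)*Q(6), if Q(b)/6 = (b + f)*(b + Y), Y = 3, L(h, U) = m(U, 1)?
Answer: 22857/5 ≈ 4571.4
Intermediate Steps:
m(W, I) = 8 - I/5 + 2*W/5 (m(W, I) = 8 - (W*(-2) + I)/5 = 8 - (-2*W + I)/5 = 8 - (I - 2*W)/5 = 8 + (-I/5 + 2*W/5) = 8 - I/5 + 2*W/5)
L(h, U) = 39/5 + 2*U/5 (L(h, U) = 8 - 1/5*1 + 2*U/5 = 8 - 1/5 + 2*U/5 = 39/5 + 2*U/5)
f = 3 (f = -2 + 5 = 3)
Q(b) = 6*(3 + b)**2 (Q(b) = 6*((b + 3)*(b + 3)) = 6*((3 + b)*(3 + b)) = 6*(3 + b)**2)
3 + L(-6, 4)*Q(6) = 3 + (39/5 + (2/5)*4)*(54 + 6*6**2 + 36*6) = 3 + (39/5 + 8/5)*(54 + 6*36 + 216) = 3 + 47*(54 + 216 + 216)/5 = 3 + (47/5)*486 = 3 + 22842/5 = 22857/5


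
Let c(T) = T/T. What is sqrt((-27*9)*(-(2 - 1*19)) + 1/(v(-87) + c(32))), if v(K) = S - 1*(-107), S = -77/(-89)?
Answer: I*sqrt(387803872130)/9689 ≈ 64.273*I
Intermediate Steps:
S = 77/89 (S = -77*(-1/89) = 77/89 ≈ 0.86517)
c(T) = 1
v(K) = 9600/89 (v(K) = 77/89 - 1*(-107) = 77/89 + 107 = 9600/89)
sqrt((-27*9)*(-(2 - 1*19)) + 1/(v(-87) + c(32))) = sqrt((-27*9)*(-(2 - 1*19)) + 1/(9600/89 + 1)) = sqrt(-(-243)*(2 - 19) + 1/(9689/89)) = sqrt(-(-243)*(-17) + 89/9689) = sqrt(-243*17 + 89/9689) = sqrt(-4131 + 89/9689) = sqrt(-40025170/9689) = I*sqrt(387803872130)/9689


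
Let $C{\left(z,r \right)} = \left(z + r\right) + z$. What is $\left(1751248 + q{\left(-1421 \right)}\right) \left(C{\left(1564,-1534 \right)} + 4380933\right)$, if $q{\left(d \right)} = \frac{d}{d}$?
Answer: $7674896026223$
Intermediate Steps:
$q{\left(d \right)} = 1$
$C{\left(z,r \right)} = r + 2 z$ ($C{\left(z,r \right)} = \left(r + z\right) + z = r + 2 z$)
$\left(1751248 + q{\left(-1421 \right)}\right) \left(C{\left(1564,-1534 \right)} + 4380933\right) = \left(1751248 + 1\right) \left(\left(-1534 + 2 \cdot 1564\right) + 4380933\right) = 1751249 \left(\left(-1534 + 3128\right) + 4380933\right) = 1751249 \left(1594 + 4380933\right) = 1751249 \cdot 4382527 = 7674896026223$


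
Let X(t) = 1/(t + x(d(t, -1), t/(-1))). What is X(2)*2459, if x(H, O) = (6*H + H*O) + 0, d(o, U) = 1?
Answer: 2459/6 ≈ 409.83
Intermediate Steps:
x(H, O) = 6*H + H*O
X(t) = ⅙ (X(t) = 1/(t + 1*(6 + t/(-1))) = 1/(t + 1*(6 + t*(-1))) = 1/(t + 1*(6 - t)) = 1/(t + (6 - t)) = 1/6 = ⅙)
X(2)*2459 = (⅙)*2459 = 2459/6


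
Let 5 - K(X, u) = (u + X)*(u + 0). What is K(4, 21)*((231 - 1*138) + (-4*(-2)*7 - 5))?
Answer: -74880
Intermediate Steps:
K(X, u) = 5 - u*(X + u) (K(X, u) = 5 - (u + X)*(u + 0) = 5 - (X + u)*u = 5 - u*(X + u))
K(4, 21)*((231 - 1*138) + (-4*(-2)*7 - 5)) = (5 - 1*21**2 - 1*4*21)*((231 - 1*138) + (-4*(-2)*7 - 5)) = (5 - 1*441 - 84)*((231 - 138) + (8*7 - 5)) = (5 - 441 - 84)*(93 + (56 - 5)) = -520*(93 + 51) = -520*144 = -74880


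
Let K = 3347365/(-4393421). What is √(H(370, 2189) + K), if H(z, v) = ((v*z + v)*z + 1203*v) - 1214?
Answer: √5850793435986394503438/4393421 ≈ 17410.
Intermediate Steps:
K = -3347365/4393421 (K = 3347365*(-1/4393421) = -3347365/4393421 ≈ -0.76190)
H(z, v) = -1214 + 1203*v + z*(v + v*z) (H(z, v) = ((v + v*z)*z + 1203*v) - 1214 = (z*(v + v*z) + 1203*v) - 1214 = (1203*v + z*(v + v*z)) - 1214 = -1214 + 1203*v + z*(v + v*z))
√(H(370, 2189) + K) = √((-1214 + 1203*2189 + 2189*370 + 2189*370²) - 3347365/4393421) = √((-1214 + 2633367 + 809930 + 2189*136900) - 3347365/4393421) = √((-1214 + 2633367 + 809930 + 299674100) - 3347365/4393421) = √(303116183 - 3347365/4393421) = √(1331717000484678/4393421) = √5850793435986394503438/4393421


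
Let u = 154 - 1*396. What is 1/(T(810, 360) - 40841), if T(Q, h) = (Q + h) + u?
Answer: -1/39913 ≈ -2.5054e-5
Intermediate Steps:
u = -242 (u = 154 - 396 = -242)
T(Q, h) = -242 + Q + h (T(Q, h) = (Q + h) - 242 = -242 + Q + h)
1/(T(810, 360) - 40841) = 1/((-242 + 810 + 360) - 40841) = 1/(928 - 40841) = 1/(-39913) = -1/39913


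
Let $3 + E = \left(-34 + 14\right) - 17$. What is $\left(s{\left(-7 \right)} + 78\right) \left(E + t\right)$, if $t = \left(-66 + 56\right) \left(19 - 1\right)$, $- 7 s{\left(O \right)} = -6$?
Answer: $- \frac{121440}{7} \approx -17349.0$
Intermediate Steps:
$E = -40$ ($E = -3 + \left(\left(-34 + 14\right) - 17\right) = -3 - 37 = -40$)
$s{\left(O \right)} = \frac{6}{7}$ ($s{\left(O \right)} = \left(- \frac{1}{7}\right) \left(-6\right) = \frac{6}{7}$)
$t = -180$ ($t = \left(-10\right) 18 = -180$)
$\left(s{\left(-7 \right)} + 78\right) \left(E + t\right) = \left(\frac{6}{7} + 78\right) \left(-40 - 180\right) = \frac{552}{7} \left(-220\right) = - \frac{121440}{7}$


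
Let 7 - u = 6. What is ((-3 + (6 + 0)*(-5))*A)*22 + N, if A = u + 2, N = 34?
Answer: -2144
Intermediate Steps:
u = 1 (u = 7 - 1*6 = 7 - 6 = 1)
A = 3 (A = 1 + 2 = 3)
((-3 + (6 + 0)*(-5))*A)*22 + N = ((-3 + (6 + 0)*(-5))*3)*22 + 34 = ((-3 + 6*(-5))*3)*22 + 34 = ((-3 - 30)*3)*22 + 34 = -33*3*22 + 34 = -99*22 + 34 = -2178 + 34 = -2144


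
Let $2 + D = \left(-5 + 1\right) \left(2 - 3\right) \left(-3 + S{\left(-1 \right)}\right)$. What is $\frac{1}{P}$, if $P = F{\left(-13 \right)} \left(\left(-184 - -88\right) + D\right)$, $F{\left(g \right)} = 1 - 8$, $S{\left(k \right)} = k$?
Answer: $\frac{1}{798} \approx 0.0012531$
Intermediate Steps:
$F{\left(g \right)} = -7$
$D = -18$ ($D = -2 + \left(-5 + 1\right) \left(2 - 3\right) \left(-3 - 1\right) = -2 + \left(-4\right) \left(-1\right) \left(-4\right) = -2 + 4 \left(-4\right) = -2 - 16 = -18$)
$P = 798$ ($P = - 7 \left(\left(-184 - -88\right) - 18\right) = - 7 \left(\left(-184 + 88\right) - 18\right) = - 7 \left(-96 - 18\right) = \left(-7\right) \left(-114\right) = 798$)
$\frac{1}{P} = \frac{1}{798}$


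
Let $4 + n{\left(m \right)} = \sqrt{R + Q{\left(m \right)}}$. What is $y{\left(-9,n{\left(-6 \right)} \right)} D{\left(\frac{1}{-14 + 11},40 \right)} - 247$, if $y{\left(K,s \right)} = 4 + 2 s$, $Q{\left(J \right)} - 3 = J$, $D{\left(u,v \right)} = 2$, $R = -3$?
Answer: $-255 + 4 i \sqrt{6} \approx -255.0 + 9.798 i$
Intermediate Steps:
$Q{\left(J \right)} = 3 + J$
$n{\left(m \right)} = -4 + \sqrt{m}$ ($n{\left(m \right)} = -4 + \sqrt{-3 + \left(3 + m\right)} = -4 + \sqrt{m}$)
$y{\left(-9,n{\left(-6 \right)} \right)} D{\left(\frac{1}{-14 + 11},40 \right)} - 247 = \left(4 + 2 \left(-4 + \sqrt{-6}\right)\right) 2 - 247 = \left(4 + 2 \left(-4 + i \sqrt{6}\right)\right) 2 - 247 = \left(4 - \left(8 - 2 i \sqrt{6}\right)\right) 2 - 247 = \left(-4 + 2 i \sqrt{6}\right) 2 - 247 = \left(-8 + 4 i \sqrt{6}\right) - 247 = -255 + 4 i \sqrt{6}$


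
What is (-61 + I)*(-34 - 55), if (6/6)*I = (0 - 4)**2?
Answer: 4005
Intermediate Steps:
I = 16 (I = (0 - 4)**2 = (-4)**2 = 16)
(-61 + I)*(-34 - 55) = (-61 + 16)*(-34 - 55) = -45*(-89) = 4005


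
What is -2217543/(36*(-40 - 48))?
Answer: 739181/1056 ≈ 699.98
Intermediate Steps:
-2217543/(36*(-40 - 48)) = -2217543/(36*(-88)) = -2217543/(-3168) = -2217543*(-1)/3168 = -213*(-10411/3168) = 739181/1056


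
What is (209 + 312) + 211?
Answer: 732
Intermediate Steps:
(209 + 312) + 211 = 521 + 211 = 732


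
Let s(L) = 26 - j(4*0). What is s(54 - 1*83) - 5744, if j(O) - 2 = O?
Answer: -5720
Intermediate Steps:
j(O) = 2 + O
s(L) = 24 (s(L) = 26 - (2 + 4*0) = 26 - (2 + 0) = 26 - 1*2 = 26 - 2 = 24)
s(54 - 1*83) - 5744 = 24 - 5744 = -5720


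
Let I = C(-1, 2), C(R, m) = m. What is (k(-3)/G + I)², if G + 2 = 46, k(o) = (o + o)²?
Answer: 961/121 ≈ 7.9421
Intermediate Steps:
k(o) = 4*o² (k(o) = (2*o)² = 4*o²)
G = 44 (G = -2 + 46 = 44)
I = 2
(k(-3)/G + I)² = ((4*(-3)²)/44 + 2)² = ((4*9)*(1/44) + 2)² = (36*(1/44) + 2)² = (9/11 + 2)² = (31/11)² = 961/121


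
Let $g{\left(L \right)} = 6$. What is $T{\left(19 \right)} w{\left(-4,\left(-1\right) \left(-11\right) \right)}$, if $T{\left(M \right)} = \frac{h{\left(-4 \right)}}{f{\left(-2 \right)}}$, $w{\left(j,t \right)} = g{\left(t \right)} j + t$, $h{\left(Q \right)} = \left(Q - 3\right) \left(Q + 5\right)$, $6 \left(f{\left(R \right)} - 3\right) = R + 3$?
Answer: $\frac{546}{19} \approx 28.737$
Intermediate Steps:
$f{\left(R \right)} = \frac{7}{2} + \frac{R}{6}$ ($f{\left(R \right)} = 3 + \frac{R + 3}{6} = 3 + \frac{3 + R}{6} = 3 + \left(\frac{1}{2} + \frac{R}{6}\right) = \frac{7}{2} + \frac{R}{6}$)
$h{\left(Q \right)} = \left(-3 + Q\right) \left(5 + Q\right)$
$w{\left(j,t \right)} = t + 6 j$ ($w{\left(j,t \right)} = 6 j + t = t + 6 j$)
$T{\left(M \right)} = - \frac{42}{19}$ ($T{\left(M \right)} = \frac{-15 + \left(-4\right)^{2} + 2 \left(-4\right)}{\frac{7}{2} + \frac{1}{6} \left(-2\right)} = \frac{-15 + 16 - 8}{\frac{7}{2} - \frac{1}{3}} = - \frac{7}{\frac{19}{6}} = \left(-7\right) \frac{6}{19} = - \frac{42}{19}$)
$T{\left(19 \right)} w{\left(-4,\left(-1\right) \left(-11\right) \right)} = - \frac{42 \left(\left(-1\right) \left(-11\right) + 6 \left(-4\right)\right)}{19} = - \frac{42 \left(11 - 24\right)}{19} = \left(- \frac{42}{19}\right) \left(-13\right) = \frac{546}{19}$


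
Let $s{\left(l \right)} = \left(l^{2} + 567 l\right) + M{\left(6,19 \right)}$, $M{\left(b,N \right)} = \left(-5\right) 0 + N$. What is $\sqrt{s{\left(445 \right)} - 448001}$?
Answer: $3 \sqrt{262} \approx 48.559$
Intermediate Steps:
$M{\left(b,N \right)} = N$ ($M{\left(b,N \right)} = 0 + N = N$)
$s{\left(l \right)} = 19 + l^{2} + 567 l$ ($s{\left(l \right)} = \left(l^{2} + 567 l\right) + 19 = 19 + l^{2} + 567 l$)
$\sqrt{s{\left(445 \right)} - 448001} = \sqrt{\left(19 + 445^{2} + 567 \cdot 445\right) - 448001} = \sqrt{\left(19 + 198025 + 252315\right) - 448001} = \sqrt{450359 - 448001} = \sqrt{2358} = 3 \sqrt{262}$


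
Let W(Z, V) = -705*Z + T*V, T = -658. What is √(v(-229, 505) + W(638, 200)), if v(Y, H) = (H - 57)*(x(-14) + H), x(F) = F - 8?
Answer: I*√365006 ≈ 604.16*I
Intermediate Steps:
x(F) = -8 + F
v(Y, H) = (-57 + H)*(-22 + H) (v(Y, H) = (H - 57)*((-8 - 14) + H) = (-57 + H)*(-22 + H))
W(Z, V) = -705*Z - 658*V
√(v(-229, 505) + W(638, 200)) = √((1254 + 505² - 79*505) + (-705*638 - 658*200)) = √((1254 + 255025 - 39895) + (-449790 - 131600)) = √(216384 - 581390) = √(-365006) = I*√365006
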